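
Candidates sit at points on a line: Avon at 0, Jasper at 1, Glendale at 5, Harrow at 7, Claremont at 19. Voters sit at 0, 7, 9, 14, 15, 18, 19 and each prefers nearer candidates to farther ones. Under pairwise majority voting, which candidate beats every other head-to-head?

With single-peaked preferences on a line, the Condorcet winner is the candidate closest to the median voter.
The median voter (position 14) is closest to Claremont at 19.
Check: Claremont vs Jasper — voters closer to Claremont: 4 of 7.

Claremont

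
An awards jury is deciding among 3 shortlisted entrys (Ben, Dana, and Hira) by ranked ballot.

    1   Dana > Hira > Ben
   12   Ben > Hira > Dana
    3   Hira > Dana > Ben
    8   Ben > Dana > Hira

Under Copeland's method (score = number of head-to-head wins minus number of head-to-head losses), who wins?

Pairwise results:
  Ben vs Dana: Ben wins 20–4.
  Ben vs Hira: Ben wins 20–4.
  Dana vs Hira: Hira wins 15–9.
Copeland scores (wins − losses):
  Ben: 2 − 0 = 2
  Dana: 0 − 2 = -2
  Hira: 1 − 1 = 0
Ben has the best Copeland score.

Ben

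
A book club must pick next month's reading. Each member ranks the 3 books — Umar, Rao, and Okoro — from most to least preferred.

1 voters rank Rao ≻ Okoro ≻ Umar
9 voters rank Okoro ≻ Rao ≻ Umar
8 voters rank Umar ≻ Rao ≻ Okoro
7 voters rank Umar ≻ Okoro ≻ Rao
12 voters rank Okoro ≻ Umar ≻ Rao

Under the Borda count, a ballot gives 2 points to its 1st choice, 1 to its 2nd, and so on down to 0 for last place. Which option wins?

Borda scores:
  Umar: 0 + 9·0 + 8·2 + 7·2 + 12·1 = 42
  Rao: 2 + 9·1 + 8·1 + 7·0 + 12·0 = 19
  Okoro: 1 + 9·2 + 8·0 + 7·1 + 12·2 = 50
Okoro has the highest total.

Okoro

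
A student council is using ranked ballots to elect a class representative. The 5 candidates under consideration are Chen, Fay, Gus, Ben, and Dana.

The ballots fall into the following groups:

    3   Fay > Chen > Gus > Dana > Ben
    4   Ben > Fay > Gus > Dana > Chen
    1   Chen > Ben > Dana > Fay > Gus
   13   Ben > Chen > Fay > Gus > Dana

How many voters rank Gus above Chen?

4

Ballots ranking Gus above Chen: 4.
Ballots ranking Chen above Gus: 3+1+13 = 17.
So 4 of 21 voters prefer Gus to Chen.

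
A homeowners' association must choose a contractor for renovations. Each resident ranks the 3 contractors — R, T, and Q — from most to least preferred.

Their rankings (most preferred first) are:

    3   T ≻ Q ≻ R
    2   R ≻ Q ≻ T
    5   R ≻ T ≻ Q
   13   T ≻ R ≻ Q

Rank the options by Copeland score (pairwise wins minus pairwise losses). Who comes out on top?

Pairwise results:
  R vs T: T wins 16–7.
  R vs Q: R wins 20–3.
  T vs Q: T wins 21–2.
Copeland scores (wins − losses):
  R: 1 − 1 = 0
  T: 2 − 0 = 2
  Q: 0 − 2 = -2
T has the best Copeland score.

T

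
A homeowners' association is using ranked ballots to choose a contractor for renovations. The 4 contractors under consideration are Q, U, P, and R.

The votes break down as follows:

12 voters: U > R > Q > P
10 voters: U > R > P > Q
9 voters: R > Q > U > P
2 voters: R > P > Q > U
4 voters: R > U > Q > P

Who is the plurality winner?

U

First-place vote totals:
  Q: 0
  U: 22
  P: 0
  R: 15
U has the most first-place votes.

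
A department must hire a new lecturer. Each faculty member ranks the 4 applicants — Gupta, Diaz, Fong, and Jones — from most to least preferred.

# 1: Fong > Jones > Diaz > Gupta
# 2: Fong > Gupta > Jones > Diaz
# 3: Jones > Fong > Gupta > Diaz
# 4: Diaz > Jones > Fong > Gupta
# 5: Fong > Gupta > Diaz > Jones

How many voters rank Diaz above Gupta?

2

Ballots ranking Diaz above Gupta: 2.
Ballots ranking Gupta above Diaz: 3.
So 2 of 5 voters prefer Diaz to Gupta.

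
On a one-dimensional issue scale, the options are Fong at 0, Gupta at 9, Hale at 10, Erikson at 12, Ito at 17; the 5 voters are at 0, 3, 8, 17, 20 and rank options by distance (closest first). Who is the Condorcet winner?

With single-peaked preferences on a line, the Condorcet winner is the candidate closest to the median voter.
The median voter (position 8) is closest to Gupta at 9.
Check: Gupta vs Fong — voters closer to Gupta: 3 of 5.

Gupta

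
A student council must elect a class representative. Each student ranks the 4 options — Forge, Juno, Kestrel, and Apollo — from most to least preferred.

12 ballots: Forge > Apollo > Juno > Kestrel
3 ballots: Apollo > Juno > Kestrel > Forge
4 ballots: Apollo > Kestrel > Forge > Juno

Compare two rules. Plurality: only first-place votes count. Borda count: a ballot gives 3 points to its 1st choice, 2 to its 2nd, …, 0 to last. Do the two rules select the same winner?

Plurality first-place counts: Forge 12, Juno 0, Kestrel 0, Apollo 7 → Forge.
Borda totals: Forge 40, Juno 18, Kestrel 11, Apollo 45 → Apollo.
The two rules disagree: plurality picks Forge, Borda picks Apollo.

No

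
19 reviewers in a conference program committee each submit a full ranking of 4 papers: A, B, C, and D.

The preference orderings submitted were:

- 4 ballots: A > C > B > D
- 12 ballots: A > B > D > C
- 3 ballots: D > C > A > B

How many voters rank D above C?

15

Ballots ranking D above C: 12+3 = 15.
Ballots ranking C above D: 4.
So 15 of 19 voters prefer D to C.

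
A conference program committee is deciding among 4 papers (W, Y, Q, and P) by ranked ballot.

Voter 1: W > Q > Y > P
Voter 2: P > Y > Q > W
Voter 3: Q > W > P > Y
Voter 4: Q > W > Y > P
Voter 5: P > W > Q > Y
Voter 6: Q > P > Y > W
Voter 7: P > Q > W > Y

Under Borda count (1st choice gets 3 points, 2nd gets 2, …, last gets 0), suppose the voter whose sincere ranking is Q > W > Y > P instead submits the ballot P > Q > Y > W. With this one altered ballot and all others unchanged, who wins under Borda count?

Borda totals with the altered ballot: W 8, Y 5, Q 14, P 15.
The switch changes the winner from Q to P.

P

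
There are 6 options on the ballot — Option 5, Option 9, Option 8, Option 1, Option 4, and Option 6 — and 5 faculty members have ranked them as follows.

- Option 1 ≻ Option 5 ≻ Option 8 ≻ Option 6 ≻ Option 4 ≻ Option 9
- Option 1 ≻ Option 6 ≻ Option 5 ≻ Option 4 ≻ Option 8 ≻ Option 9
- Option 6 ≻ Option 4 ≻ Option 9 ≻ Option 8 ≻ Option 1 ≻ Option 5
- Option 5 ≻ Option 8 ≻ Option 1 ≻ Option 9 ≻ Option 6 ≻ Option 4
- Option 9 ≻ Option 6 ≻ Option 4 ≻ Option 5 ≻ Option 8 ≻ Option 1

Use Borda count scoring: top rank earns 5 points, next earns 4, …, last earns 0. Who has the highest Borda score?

Borda scores:
  Option 5: 4 + 3 + 0 + 5 + 2 = 14
  Option 9: 0 + 0 + 3 + 2 + 5 = 10
  Option 8: 3 + 1 + 2 + 4 + 1 = 11
  Option 1: 5 + 5 + 1 + 3 + 0 = 14
  Option 4: 1 + 2 + 4 + 0 + 3 = 10
  Option 6: 2 + 4 + 5 + 1 + 4 = 16
Option 6 has the highest total.

Option 6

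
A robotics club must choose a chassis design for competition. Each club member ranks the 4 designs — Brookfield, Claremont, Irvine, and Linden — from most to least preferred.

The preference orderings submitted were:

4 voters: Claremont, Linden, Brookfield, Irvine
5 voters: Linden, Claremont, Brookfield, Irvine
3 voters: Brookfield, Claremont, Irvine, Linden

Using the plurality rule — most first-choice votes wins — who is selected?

First-place vote totals:
  Brookfield: 3
  Claremont: 4
  Irvine: 0
  Linden: 5
Linden has the most first-place votes.

Linden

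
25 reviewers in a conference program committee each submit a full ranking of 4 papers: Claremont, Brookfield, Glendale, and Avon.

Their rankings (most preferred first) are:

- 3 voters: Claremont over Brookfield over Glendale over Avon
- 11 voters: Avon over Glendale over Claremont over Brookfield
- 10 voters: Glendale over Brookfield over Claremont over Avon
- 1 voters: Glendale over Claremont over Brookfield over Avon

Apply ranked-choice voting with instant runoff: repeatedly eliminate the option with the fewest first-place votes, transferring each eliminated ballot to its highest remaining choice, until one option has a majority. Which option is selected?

Glendale

Round 1: Glendale 11, Avon 11, Claremont 3, Brookfield 0. Brookfield has the fewest and is eliminated.
Round 2: Glendale 11, Avon 11, Claremont 3. Claremont has the fewest and is eliminated.
Round 3: Glendale 14, Avon 11. Glendale has a majority.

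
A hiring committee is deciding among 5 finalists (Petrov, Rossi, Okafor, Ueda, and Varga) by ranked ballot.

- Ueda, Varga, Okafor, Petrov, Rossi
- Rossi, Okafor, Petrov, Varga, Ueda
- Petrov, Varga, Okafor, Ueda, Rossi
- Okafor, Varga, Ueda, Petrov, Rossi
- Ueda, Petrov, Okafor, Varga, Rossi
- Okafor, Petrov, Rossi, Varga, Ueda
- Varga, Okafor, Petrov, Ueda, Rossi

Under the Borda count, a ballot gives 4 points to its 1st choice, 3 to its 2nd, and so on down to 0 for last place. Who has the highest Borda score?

Borda scores:
  Petrov: 1 + 2 + 4 + 1 + 3 + 3 + 2 = 16
  Rossi: 0 + 4 + 0 + 0 + 0 + 2 + 0 = 6
  Okafor: 2 + 3 + 2 + 4 + 2 + 4 + 3 = 20
  Ueda: 4 + 0 + 1 + 2 + 4 + 0 + 1 = 12
  Varga: 3 + 1 + 3 + 3 + 1 + 1 + 4 = 16
Okafor has the highest total.

Okafor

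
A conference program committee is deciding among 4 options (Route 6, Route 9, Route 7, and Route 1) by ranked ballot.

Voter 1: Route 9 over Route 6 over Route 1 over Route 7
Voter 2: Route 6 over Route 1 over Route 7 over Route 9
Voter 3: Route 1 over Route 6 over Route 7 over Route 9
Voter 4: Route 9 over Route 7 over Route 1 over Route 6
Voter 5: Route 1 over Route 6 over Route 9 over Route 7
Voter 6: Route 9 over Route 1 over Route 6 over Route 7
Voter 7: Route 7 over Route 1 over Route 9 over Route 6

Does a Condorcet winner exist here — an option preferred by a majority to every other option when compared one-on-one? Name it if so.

Head-to-head results (7 voters total):
Route 6 vs Route 9: Route 9 wins 4–3.
Route 6 vs Route 7: Route 6 wins 5–2.
Route 6 vs Route 1: Route 1 wins 5–2.
Route 9 vs Route 7: Route 9 wins 4–3.
Route 9 vs Route 1: Route 1 wins 4–3.
Route 7 vs Route 1: Route 1 wins 5–2.
Route 1 beats each rival — Route 6 (5–2), Route 9 (4–3), Route 7 (5–2) — so Route 1 is the Condorcet winner.

Route 1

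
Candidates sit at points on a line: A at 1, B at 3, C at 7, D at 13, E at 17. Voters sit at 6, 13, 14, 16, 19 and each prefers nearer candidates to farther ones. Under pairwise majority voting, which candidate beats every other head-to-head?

D

With single-peaked preferences on a line, the Condorcet winner is the candidate closest to the median voter.
The median voter (position 14) is closest to D at 13.
Check: D vs E — voters closer to D: 3 of 5.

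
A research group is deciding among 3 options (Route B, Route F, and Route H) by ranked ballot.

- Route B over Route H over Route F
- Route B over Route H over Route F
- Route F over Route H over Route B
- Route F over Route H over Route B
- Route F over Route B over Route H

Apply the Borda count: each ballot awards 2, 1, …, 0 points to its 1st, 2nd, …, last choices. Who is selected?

Route F

Borda scores:
  Route B: 2 + 2 + 0 + 0 + 1 = 5
  Route F: 0 + 0 + 2 + 2 + 2 = 6
  Route H: 1 + 1 + 1 + 1 + 0 = 4
Route F has the highest total.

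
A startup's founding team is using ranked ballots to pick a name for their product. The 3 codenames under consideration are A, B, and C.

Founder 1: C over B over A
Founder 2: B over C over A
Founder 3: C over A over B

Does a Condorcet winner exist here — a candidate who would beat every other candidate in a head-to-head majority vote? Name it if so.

C

Head-to-head results (3 voters total):
A vs B: B wins 2–1.
A vs C: C wins 3–0.
B vs C: C wins 2–1.
C beats each rival — A (3–0), B (2–1) — so C is the Condorcet winner.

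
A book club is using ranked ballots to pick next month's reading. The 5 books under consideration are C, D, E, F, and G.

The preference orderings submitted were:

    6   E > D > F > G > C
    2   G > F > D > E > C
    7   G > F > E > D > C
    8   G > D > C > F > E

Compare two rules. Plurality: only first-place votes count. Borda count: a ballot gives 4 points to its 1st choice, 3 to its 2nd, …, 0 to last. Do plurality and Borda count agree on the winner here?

Plurality first-place counts: C 0, D 0, E 6, F 0, G 17 → G.
Borda totals: C 16, D 53, E 40, F 47, G 74 → G.
The two rules agree on G.

Yes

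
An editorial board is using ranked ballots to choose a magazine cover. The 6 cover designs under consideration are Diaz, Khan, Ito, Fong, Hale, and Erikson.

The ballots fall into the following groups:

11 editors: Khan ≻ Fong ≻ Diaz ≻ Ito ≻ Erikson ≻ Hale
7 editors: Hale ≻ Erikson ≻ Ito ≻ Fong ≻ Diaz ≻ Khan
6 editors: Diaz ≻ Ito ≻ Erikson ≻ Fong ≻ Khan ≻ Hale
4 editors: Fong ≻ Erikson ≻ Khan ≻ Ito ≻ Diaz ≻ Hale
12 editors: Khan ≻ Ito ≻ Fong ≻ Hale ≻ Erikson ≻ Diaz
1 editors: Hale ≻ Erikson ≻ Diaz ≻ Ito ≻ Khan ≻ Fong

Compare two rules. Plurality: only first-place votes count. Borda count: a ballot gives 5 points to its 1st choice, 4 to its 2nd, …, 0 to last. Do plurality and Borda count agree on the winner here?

Plurality first-place counts: Diaz 6, Khan 23, Ito 0, Fong 4, Hale 8, Erikson 0 → Khan.
Borda totals: Diaz 77, Khan 134, Ito 125, Fong 126, Hale 64, Erikson 89 → Khan.
The two rules agree on Khan.

Yes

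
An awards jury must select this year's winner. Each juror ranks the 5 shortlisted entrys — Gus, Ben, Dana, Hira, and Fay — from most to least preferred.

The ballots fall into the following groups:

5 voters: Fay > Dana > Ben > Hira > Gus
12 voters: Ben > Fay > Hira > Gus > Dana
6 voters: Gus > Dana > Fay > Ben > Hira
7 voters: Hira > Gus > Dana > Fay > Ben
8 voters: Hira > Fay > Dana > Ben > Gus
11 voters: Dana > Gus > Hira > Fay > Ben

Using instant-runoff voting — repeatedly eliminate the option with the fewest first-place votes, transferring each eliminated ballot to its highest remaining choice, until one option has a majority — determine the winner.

Hira

Round 1: Hira 15, Ben 12, Dana 11, Gus 6, Fay 5. Fay has the fewest and is eliminated.
Round 2: Dana 16, Hira 15, Ben 12, Gus 6. Gus has the fewest and is eliminated.
Round 3: Dana 22, Hira 15, Ben 12. Ben has the fewest and is eliminated.
Round 4: Hira 27, Dana 22. Hira has a majority.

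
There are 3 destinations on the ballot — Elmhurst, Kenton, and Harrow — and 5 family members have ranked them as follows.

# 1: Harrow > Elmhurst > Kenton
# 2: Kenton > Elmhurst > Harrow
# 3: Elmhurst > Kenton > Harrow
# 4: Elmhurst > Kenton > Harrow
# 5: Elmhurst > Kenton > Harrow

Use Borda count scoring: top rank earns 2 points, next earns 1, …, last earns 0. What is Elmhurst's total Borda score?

8

Borda scores:
  Elmhurst: 1 + 1 + 2 + 2 + 2 = 8
  Kenton: 0 + 2 + 1 + 1 + 1 = 5
  Harrow: 2 + 0 + 0 + 0 + 0 = 2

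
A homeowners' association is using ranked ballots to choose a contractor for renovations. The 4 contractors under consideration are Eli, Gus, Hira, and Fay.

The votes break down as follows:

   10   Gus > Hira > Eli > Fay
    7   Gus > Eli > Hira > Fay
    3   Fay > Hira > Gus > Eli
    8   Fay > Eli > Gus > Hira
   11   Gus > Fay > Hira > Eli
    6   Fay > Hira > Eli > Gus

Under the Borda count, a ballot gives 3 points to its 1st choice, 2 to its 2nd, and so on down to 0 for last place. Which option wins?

Gus

Borda scores:
  Eli: 10·1 + 7·2 + 3·0 + 8·2 + 11·0 + 6·1 = 46
  Gus: 10·3 + 7·3 + 3·1 + 8·1 + 11·3 + 6·0 = 95
  Hira: 10·2 + 7·1 + 3·2 + 8·0 + 11·1 + 6·2 = 56
  Fay: 10·0 + 7·0 + 3·3 + 8·3 + 11·2 + 6·3 = 73
Gus has the highest total.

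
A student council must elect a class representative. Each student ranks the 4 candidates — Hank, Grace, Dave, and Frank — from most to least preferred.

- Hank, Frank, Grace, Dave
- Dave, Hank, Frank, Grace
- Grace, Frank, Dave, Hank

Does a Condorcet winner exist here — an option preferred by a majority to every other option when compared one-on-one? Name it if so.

Head-to-head results (3 voters total):
Hank vs Grace: Hank wins 2–1.
Hank vs Dave: Dave wins 2–1.
Hank vs Frank: Hank wins 2–1.
Grace vs Dave: Grace wins 2–1.
Grace vs Frank: Frank wins 2–1.
Dave vs Frank: Frank wins 2–1.
No candidate beats all others: Hank beats Grace beats Dave beats Hank, a majority cycle.

There is no Condorcet winner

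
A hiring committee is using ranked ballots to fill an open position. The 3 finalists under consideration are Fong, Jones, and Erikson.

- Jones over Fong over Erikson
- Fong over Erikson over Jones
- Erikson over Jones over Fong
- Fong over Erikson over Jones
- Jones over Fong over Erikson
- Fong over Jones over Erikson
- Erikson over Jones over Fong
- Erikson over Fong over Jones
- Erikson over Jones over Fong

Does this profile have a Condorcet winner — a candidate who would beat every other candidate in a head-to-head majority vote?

Head-to-head results (9 voters total):
Fong vs Jones: Jones wins 5–4.
Fong vs Erikson: Fong wins 5–4.
Jones vs Erikson: Erikson wins 6–3.
No candidate beats all others: Fong beats Erikson beats Jones beats Fong, a majority cycle.

No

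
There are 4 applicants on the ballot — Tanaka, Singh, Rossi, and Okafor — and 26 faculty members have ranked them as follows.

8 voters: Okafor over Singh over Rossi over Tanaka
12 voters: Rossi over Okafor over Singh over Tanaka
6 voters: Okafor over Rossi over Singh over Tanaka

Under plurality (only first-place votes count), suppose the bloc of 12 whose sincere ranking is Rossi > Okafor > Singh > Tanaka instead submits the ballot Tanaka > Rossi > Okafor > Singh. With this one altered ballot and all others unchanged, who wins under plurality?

Okafor

First-place totals with the altered ballot: Tanaka 12, Singh 0, Rossi 0, Okafor 14.
The winner is unchanged: still Okafor.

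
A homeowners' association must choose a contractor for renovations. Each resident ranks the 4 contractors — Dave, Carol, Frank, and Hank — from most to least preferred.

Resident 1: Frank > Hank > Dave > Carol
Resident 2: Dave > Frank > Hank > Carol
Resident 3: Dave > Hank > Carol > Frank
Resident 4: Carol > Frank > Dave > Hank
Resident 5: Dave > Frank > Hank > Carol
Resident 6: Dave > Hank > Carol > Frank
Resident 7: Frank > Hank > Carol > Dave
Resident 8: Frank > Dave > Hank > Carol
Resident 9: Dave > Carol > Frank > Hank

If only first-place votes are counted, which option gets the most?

First-place vote totals:
  Dave: 5
  Carol: 1
  Frank: 3
  Hank: 0
Dave has the most first-place votes.

Dave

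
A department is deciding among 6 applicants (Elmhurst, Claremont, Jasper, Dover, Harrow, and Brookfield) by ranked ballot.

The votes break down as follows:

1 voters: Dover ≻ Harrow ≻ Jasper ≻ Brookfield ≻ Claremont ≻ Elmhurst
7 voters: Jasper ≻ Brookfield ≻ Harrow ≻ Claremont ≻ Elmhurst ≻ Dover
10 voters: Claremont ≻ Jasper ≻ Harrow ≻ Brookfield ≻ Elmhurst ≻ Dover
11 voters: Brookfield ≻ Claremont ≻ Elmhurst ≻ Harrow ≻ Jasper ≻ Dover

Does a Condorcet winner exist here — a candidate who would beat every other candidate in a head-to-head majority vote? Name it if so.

Head-to-head results (29 voters total):
Elmhurst vs Claremont: Claremont wins 29–0.
Elmhurst vs Jasper: Jasper wins 18–11.
Elmhurst vs Dover: Elmhurst wins 28–1.
Elmhurst vs Harrow: Harrow wins 18–11.
Elmhurst vs Brookfield: Brookfield wins 29–0.
Claremont vs Jasper: Claremont wins 21–8.
Claremont vs Dover: Claremont wins 28–1.
Claremont vs Harrow: Claremont wins 21–8.
Claremont vs Brookfield: Brookfield wins 19–10.
Jasper vs Dover: Jasper wins 28–1.
Jasper vs Harrow: Jasper wins 17–12.
Jasper vs Brookfield: Jasper wins 18–11.
Dover vs Harrow: Harrow wins 28–1.
Dover vs Brookfield: Brookfield wins 28–1.
Harrow vs Brookfield: Brookfield wins 18–11.
No candidate beats all others: Claremont beats Jasper beats Brookfield beats Claremont, a majority cycle.

There is no Condorcet winner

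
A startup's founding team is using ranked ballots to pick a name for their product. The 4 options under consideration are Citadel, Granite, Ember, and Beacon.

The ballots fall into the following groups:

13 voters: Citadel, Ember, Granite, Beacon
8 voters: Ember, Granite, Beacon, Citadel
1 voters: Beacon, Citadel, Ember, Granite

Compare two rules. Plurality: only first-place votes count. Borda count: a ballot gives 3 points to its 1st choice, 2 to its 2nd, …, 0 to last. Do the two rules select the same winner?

No

Plurality first-place counts: Citadel 13, Granite 0, Ember 8, Beacon 1 → Citadel.
Borda totals: Citadel 41, Granite 29, Ember 51, Beacon 11 → Ember.
The two rules disagree: plurality picks Citadel, Borda picks Ember.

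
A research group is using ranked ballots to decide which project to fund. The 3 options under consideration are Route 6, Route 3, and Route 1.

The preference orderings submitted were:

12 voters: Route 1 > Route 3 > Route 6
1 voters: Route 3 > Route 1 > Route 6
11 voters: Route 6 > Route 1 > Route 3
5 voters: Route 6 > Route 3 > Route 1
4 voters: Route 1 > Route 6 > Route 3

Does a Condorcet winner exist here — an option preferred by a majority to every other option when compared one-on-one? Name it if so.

Head-to-head results (33 voters total):
Route 6 vs Route 3: Route 6 wins 20–13.
Route 6 vs Route 1: Route 1 wins 17–16.
Route 3 vs Route 1: Route 1 wins 27–6.
Route 1 beats each rival — Route 6 (17–16), Route 3 (27–6) — so Route 1 is the Condorcet winner.

Route 1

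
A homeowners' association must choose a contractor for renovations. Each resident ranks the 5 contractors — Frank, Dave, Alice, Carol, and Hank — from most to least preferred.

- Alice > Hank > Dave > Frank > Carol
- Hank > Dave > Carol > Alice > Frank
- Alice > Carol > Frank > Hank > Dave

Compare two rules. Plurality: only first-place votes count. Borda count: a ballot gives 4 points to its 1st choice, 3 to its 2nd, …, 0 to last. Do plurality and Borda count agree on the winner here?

Yes

Plurality first-place counts: Frank 0, Dave 0, Alice 2, Carol 0, Hank 1 → Alice.
Borda totals: Frank 3, Dave 5, Alice 9, Carol 5, Hank 8 → Alice.
The two rules agree on Alice.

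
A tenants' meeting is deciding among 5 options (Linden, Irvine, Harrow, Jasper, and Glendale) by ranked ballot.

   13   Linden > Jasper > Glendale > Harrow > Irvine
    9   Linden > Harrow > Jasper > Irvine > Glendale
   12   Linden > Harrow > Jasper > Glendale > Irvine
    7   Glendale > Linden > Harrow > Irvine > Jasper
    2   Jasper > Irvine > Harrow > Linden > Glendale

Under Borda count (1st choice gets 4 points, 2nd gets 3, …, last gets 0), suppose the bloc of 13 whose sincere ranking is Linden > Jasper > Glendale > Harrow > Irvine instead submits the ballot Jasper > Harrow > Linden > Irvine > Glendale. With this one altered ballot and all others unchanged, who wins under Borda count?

Borda totals with the altered ballot: Linden 133, Irvine 35, Harrow 120, Jasper 102, Glendale 40.
The winner is unchanged: still Linden.

Linden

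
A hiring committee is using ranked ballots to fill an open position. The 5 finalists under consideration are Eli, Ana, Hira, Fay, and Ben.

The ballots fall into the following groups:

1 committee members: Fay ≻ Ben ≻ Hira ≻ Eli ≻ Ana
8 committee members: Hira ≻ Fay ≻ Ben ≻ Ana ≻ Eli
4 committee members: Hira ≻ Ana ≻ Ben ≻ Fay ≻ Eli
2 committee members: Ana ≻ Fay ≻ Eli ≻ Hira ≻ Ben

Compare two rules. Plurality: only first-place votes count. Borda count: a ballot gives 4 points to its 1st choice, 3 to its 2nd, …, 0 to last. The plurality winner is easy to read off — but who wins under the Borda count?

Plurality first-place counts: Eli 0, Ana 2, Hira 12, Fay 1, Ben 0 → Hira.
Borda totals: Eli 5, Ana 28, Hira 52, Fay 38, Ben 27 → Hira.

Hira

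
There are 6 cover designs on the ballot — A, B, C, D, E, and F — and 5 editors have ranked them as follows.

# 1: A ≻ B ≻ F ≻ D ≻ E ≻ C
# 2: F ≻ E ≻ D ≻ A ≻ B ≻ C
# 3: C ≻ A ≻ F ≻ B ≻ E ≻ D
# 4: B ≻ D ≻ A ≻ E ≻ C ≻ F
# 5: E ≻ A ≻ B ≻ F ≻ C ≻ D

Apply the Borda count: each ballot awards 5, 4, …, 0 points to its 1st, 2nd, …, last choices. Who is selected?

A

Borda scores:
  A: 5 + 2 + 4 + 3 + 4 = 18
  B: 4 + 1 + 2 + 5 + 3 = 15
  C: 0 + 0 + 5 + 1 + 1 = 7
  D: 2 + 3 + 0 + 4 + 0 = 9
  E: 1 + 4 + 1 + 2 + 5 = 13
  F: 3 + 5 + 3 + 0 + 2 = 13
A has the highest total.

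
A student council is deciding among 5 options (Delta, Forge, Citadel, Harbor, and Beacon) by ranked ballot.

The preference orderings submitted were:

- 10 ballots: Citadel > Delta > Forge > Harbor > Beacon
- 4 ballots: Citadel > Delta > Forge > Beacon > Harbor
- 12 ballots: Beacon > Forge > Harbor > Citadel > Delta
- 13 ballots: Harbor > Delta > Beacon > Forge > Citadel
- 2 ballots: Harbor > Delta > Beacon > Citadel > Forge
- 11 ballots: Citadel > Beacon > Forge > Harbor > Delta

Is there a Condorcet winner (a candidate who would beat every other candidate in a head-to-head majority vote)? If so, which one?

Head-to-head results (52 voters total):
Delta vs Forge: Delta wins 29–23.
Delta vs Citadel: Citadel wins 37–15.
Delta vs Harbor: Harbor wins 38–14.
Delta vs Beacon: Delta wins 29–23.
Forge vs Citadel: Citadel wins 27–25.
Forge vs Harbor: Forge wins 37–15.
Forge vs Beacon: Beacon wins 38–14.
Citadel vs Harbor: Harbor wins 27–25.
Citadel vs Beacon: Beacon wins 27–25.
Harbor vs Beacon: Beacon wins 27–25.
No candidate beats all others: Delta beats Forge beats Harbor beats Delta, a majority cycle.

No Condorcet winner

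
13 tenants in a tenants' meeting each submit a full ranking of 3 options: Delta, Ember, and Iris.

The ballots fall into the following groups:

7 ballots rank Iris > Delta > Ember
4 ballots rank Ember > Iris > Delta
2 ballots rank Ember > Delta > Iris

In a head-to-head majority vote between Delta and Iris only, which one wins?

Iris

Ballots ranking Delta above Iris: 2.
Ballots ranking Iris above Delta: 7+4 = 11.
Iris wins the head-to-head, 11–2.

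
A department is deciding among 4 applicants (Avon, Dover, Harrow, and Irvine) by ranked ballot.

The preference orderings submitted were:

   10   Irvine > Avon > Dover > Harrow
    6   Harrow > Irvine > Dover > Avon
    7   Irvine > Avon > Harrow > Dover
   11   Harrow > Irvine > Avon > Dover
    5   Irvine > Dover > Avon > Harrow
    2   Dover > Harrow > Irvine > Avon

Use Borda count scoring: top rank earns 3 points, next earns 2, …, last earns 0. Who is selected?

Irvine

Borda scores:
  Avon: 10·2 + 6·0 + 7·2 + 11·1 + 5·1 + 2·0 = 50
  Dover: 10·1 + 6·1 + 7·0 + 11·0 + 5·2 + 2·3 = 32
  Harrow: 10·0 + 6·3 + 7·1 + 11·3 + 5·0 + 2·2 = 62
  Irvine: 10·3 + 6·2 + 7·3 + 11·2 + 5·3 + 2·1 = 102
Irvine has the highest total.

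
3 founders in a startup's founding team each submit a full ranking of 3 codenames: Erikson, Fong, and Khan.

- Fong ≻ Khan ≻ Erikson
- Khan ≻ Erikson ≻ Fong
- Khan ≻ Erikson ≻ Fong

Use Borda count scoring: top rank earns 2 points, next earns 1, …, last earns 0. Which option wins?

Khan

Borda scores:
  Erikson: 0 + 1 + 1 = 2
  Fong: 2 + 0 + 0 = 2
  Khan: 1 + 2 + 2 = 5
Khan has the highest total.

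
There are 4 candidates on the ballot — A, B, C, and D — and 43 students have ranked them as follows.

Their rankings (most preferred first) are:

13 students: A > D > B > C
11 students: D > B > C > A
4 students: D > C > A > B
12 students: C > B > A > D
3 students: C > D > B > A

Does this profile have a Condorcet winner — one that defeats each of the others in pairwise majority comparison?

No

Head-to-head results (43 voters total):
A vs B: B wins 26–17.
A vs C: C wins 30–13.
A vs D: A wins 25–18.
B vs C: B wins 24–19.
B vs D: D wins 31–12.
C vs D: D wins 28–15.
No candidate beats all others: A beats D beats B beats A, a majority cycle.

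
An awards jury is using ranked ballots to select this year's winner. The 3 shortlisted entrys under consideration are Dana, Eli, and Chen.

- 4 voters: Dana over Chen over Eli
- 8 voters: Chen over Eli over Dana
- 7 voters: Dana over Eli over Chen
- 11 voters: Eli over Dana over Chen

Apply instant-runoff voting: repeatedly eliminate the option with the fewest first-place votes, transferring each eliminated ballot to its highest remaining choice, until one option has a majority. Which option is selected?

Eli

Round 1: Dana 11, Eli 11, Chen 8. Chen has the fewest and is eliminated.
Round 2: Eli 19, Dana 11. Eli has a majority.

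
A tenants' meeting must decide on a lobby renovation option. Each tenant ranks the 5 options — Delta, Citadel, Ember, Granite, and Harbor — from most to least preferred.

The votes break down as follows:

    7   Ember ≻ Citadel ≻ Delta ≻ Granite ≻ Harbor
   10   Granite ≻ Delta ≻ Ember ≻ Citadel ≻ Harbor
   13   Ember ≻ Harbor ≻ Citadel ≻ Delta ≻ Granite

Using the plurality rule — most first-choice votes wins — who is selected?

First-place vote totals:
  Delta: 0
  Citadel: 0
  Ember: 20
  Granite: 10
  Harbor: 0
Ember has the most first-place votes.

Ember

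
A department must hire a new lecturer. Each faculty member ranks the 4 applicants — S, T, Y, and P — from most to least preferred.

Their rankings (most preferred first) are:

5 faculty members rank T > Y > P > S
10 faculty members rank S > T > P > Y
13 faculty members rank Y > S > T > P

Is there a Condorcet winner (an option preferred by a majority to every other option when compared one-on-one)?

No

Head-to-head results (28 voters total):
S vs T: S wins 23–5.
S vs Y: Y wins 18–10.
S vs P: S wins 23–5.
T vs Y: T wins 15–13.
T vs P: T wins 28–0.
Y vs P: Y wins 18–10.
No candidate beats all others: S beats T beats Y beats S, a majority cycle.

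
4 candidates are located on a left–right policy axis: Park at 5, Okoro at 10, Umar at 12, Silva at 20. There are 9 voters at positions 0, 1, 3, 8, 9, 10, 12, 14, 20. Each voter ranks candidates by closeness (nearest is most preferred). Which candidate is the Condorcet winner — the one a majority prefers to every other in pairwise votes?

With single-peaked preferences on a line, the Condorcet winner is the candidate closest to the median voter.
The median voter (position 9) is closest to Okoro at 10.
Check: Okoro vs Umar — voters closer to Okoro: 6 of 9.

Okoro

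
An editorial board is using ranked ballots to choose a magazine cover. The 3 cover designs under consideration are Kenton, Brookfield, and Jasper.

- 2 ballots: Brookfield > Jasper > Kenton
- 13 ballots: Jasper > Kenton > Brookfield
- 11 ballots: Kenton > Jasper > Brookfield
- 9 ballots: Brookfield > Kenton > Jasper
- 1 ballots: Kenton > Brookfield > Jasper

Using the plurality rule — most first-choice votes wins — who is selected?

Jasper

First-place vote totals:
  Kenton: 12
  Brookfield: 11
  Jasper: 13
Jasper has the most first-place votes.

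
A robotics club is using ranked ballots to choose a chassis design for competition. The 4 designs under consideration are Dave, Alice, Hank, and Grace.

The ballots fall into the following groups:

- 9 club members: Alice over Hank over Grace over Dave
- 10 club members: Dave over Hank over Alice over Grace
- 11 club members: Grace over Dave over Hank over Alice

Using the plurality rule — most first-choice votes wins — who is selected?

Grace

First-place vote totals:
  Dave: 10
  Alice: 9
  Hank: 0
  Grace: 11
Grace has the most first-place votes.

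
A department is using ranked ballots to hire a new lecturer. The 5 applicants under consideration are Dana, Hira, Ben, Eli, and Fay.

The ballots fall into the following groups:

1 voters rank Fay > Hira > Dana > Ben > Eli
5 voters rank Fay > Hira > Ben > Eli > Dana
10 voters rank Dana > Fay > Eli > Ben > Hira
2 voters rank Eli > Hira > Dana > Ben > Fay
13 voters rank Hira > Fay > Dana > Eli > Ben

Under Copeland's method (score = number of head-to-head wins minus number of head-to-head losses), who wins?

Fay

Pairwise results:
  Dana vs Hira: Hira wins 21–10.
  Dana vs Ben: Dana wins 26–5.
  Dana vs Eli: Dana wins 24–7.
  Dana vs Fay: Fay wins 19–12.
  Hira vs Ben: Hira wins 21–10.
  Hira vs Eli: Hira wins 19–12.
  Hira vs Fay: Fay wins 16–15.
  Ben vs Eli: Eli wins 25–6.
  Ben vs Fay: Fay wins 29–2.
  Eli vs Fay: Fay wins 29–2.
Copeland scores (wins − losses):
  Dana: 2 − 2 = 0
  Hira: 3 − 1 = 2
  Ben: 0 − 4 = -4
  Eli: 1 − 3 = -2
  Fay: 4 − 0 = 4
Fay has the best Copeland score.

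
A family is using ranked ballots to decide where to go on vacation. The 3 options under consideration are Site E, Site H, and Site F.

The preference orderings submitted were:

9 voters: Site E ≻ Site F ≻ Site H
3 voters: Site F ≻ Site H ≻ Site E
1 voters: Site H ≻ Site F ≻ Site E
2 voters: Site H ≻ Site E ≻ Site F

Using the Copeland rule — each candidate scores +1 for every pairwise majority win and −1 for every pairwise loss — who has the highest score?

Pairwise results:
  Site E vs Site H: Site E wins 9–6.
  Site E vs Site F: Site E wins 11–4.
  Site H vs Site F: Site F wins 12–3.
Copeland scores (wins − losses):
  Site E: 2 − 0 = 2
  Site H: 0 − 2 = -2
  Site F: 1 − 1 = 0
Site E has the best Copeland score.

Site E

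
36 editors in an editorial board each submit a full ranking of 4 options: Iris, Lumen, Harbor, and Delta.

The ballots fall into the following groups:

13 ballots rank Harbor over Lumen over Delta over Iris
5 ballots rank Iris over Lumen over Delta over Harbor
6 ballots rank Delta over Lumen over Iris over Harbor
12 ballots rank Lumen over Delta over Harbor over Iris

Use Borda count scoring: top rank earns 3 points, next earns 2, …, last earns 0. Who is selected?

Borda scores:
  Iris: 13·0 + 5·3 + 6·1 + 12·0 = 21
  Lumen: 13·2 + 5·2 + 6·2 + 12·3 = 84
  Harbor: 13·3 + 5·0 + 6·0 + 12·1 = 51
  Delta: 13·1 + 5·1 + 6·3 + 12·2 = 60
Lumen has the highest total.

Lumen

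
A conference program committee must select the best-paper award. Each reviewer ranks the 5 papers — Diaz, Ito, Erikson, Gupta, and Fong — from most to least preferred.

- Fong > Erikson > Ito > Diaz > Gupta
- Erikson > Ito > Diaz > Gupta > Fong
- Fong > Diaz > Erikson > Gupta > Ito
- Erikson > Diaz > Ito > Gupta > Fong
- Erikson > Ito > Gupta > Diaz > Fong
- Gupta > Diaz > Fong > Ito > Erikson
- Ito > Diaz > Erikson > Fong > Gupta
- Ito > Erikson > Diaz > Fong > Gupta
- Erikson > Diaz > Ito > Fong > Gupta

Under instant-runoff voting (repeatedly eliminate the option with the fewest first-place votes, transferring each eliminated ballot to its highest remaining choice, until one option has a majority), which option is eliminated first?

Diaz

Round 1: Erikson 4, Ito 2, Fong 2, Gupta 1, Diaz 0. Diaz has the fewest and is eliminated.
Round 2: Erikson 4, Ito 2, Fong 2, Gupta 1. Gupta has the fewest and is eliminated.
Round 3: Erikson 4, Fong 3, Ito 2. Ito has the fewest and is eliminated.
Round 4: Erikson 6, Fong 3. Erikson has a majority.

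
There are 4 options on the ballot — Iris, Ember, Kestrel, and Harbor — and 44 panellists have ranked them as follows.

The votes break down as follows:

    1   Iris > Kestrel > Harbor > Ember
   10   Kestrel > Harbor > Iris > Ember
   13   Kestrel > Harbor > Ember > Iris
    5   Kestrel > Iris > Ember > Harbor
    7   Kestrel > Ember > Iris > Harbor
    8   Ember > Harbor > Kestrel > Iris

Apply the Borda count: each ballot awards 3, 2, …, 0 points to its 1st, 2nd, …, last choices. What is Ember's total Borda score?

56

Borda scores:
  Iris: 3 + 10·1 + 13·0 + 5·2 + 7·1 + 8·0 = 30
  Ember: 0 + 10·0 + 13·1 + 5·1 + 7·2 + 8·3 = 56
  Kestrel: 2 + 10·3 + 13·3 + 5·3 + 7·3 + 8·1 = 115
  Harbor: 1 + 10·2 + 13·2 + 5·0 + 7·0 + 8·2 = 63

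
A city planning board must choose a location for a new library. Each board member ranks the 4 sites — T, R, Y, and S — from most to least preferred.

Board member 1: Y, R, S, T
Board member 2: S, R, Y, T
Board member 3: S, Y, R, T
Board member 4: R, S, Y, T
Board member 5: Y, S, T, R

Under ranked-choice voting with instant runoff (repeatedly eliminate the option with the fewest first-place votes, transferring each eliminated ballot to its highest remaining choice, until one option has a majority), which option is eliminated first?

T

Round 1: Y 2, S 2, R 1, T 0. T has the fewest and is eliminated.
Round 2: Y 2, S 2, R 1. R has the fewest and is eliminated.
Round 3: S 3, Y 2. S has a majority.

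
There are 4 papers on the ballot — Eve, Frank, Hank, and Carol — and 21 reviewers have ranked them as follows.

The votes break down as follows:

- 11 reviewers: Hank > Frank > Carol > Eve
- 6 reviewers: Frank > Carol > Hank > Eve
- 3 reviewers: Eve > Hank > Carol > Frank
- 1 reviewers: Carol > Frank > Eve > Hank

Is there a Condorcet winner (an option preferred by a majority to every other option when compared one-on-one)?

Head-to-head results (21 voters total):
Eve vs Frank: Frank wins 18–3.
Eve vs Hank: Hank wins 17–4.
Eve vs Carol: Carol wins 18–3.
Frank vs Hank: Hank wins 14–7.
Frank vs Carol: Frank wins 17–4.
Hank vs Carol: Hank wins 14–7.
Hank beats each rival — Eve (17–4), Frank (14–7), Carol (14–7) — so Hank is the Condorcet winner.

Yes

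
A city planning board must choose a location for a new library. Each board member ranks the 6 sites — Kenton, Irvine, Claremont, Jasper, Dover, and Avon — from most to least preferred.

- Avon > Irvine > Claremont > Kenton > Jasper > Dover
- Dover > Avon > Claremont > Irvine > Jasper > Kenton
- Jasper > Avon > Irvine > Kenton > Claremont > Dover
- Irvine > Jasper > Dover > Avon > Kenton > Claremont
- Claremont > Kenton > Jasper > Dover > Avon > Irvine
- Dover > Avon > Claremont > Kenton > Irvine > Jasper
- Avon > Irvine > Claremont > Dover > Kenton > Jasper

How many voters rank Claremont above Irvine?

3

Ballots ranking Claremont above Irvine: 3.
Ballots ranking Irvine above Claremont: 4.
So 3 of 7 voters prefer Claremont to Irvine.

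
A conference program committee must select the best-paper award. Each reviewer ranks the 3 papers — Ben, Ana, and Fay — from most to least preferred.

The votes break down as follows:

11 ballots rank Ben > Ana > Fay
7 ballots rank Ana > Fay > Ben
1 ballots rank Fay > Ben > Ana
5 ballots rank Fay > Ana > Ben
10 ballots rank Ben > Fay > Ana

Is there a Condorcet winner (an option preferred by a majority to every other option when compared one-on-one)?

Head-to-head results (34 voters total):
Ben vs Ana: Ben wins 22–12.
Ben vs Fay: Ben wins 21–13.
Ana vs Fay: Ana wins 18–16.
Ben beats each rival — Ana (22–12), Fay (21–13) — so Ben is the Condorcet winner.

Yes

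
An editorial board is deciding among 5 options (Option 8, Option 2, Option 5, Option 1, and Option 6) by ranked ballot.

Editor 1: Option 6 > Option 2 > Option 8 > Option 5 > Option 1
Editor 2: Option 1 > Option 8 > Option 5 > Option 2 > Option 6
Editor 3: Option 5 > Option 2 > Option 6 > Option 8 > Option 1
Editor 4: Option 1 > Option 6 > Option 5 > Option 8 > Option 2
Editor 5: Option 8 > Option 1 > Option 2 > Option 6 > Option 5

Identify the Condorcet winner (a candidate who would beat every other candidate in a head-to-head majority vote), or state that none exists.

There is no Condorcet winner

Head-to-head results (5 voters total):
Option 8 vs Option 2: Option 8 wins 3–2.
Option 8 vs Option 5: Option 8 wins 3–2.
Option 8 vs Option 1: Option 8 wins 3–2.
Option 8 vs Option 6: Option 6 wins 3–2.
Option 2 vs Option 5: Option 5 wins 3–2.
Option 2 vs Option 1: Option 1 wins 3–2.
Option 2 vs Option 6: Option 2 wins 3–2.
Option 5 vs Option 1: Option 1 wins 3–2.
Option 5 vs Option 6: Option 6 wins 3–2.
Option 1 vs Option 6: Option 1 wins 3–2.
No candidate beats all others: Option 8 beats Option 2 beats Option 6 beats Option 8, a majority cycle.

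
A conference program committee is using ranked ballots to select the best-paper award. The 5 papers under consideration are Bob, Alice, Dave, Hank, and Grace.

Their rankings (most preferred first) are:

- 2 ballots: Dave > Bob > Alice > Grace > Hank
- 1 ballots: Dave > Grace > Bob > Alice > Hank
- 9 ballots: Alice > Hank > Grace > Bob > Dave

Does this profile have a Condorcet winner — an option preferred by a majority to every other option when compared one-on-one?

Head-to-head results (12 voters total):
Bob vs Alice: Alice wins 9–3.
Bob vs Dave: Bob wins 9–3.
Bob vs Hank: Hank wins 9–3.
Bob vs Grace: Grace wins 10–2.
Alice vs Dave: Alice wins 9–3.
Alice vs Hank: Alice wins 12–0.
Alice vs Grace: Alice wins 11–1.
Dave vs Hank: Hank wins 9–3.
Dave vs Grace: Grace wins 9–3.
Hank vs Grace: Hank wins 9–3.
Alice beats each rival — Bob (9–3), Dave (9–3), Hank (12–0), Grace (11–1) — so Alice is the Condorcet winner.

Yes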